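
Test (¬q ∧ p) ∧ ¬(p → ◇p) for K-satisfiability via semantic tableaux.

1. (¬q ∧ p) ∧ ¬(p → ◇p), 0
2. ¬q ∧ p, 0   [∧-rule on 1]
3. ¬(p → ◇p), 0   [∧-rule on 1]
4. ¬q, 0   [∧-rule on 2]
5. p, 0   [∧-rule on 2]
6. ¬◇p, 0   [¬→-rule on 3]

Satisfiable (open branch found)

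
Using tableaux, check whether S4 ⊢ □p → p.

Tableau for the negation ¬(□p → p):
1. ¬(□p → p), 0
2. □p, 0   [¬→-rule on 1]
3. ¬p, 0   [¬→-rule on 1]
4. p, 0   [□-rule on 2 via 0R0]
Accessibility: 0R0
Branch closes: p and ¬p both at 0.
Every branch of the negation's tableau closes; the branch above is one of them.

Valid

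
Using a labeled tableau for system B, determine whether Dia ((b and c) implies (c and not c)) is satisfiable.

1. Dia ((b and c) implies (c and not c)), 0
2. (b and c) implies (c and not c), 1
3. not (b and c), 1
4. not c, 1
Accessibility: 0R0, 0R1, 1R0, 1R1

Yes, satisfiable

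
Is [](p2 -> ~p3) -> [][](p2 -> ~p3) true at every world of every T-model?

No, not valid

Tableau for the negation ~([](p2 -> ~p3) -> [][](p2 -> ~p3)):
1. ~([](p2 -> ~p3) -> [][](p2 -> ~p3)), u
2. [](p2 -> ~p3), u   [~->-rule on 1]
3. ~[][](p2 -> ~p3), u   [~->-rule on 1]
4. p2 -> ~p3, u   [[]-rule on 2 via uRu]
5. ~p3, u   [->-rule on 4 (branches; this branch)]
6. ~[](p2 -> ~p3), v   [~[]-rule on 3: fresh world v, uRv]
7. p2 -> ~p3, v   [[]-rule on 2 via uRv]
8. ~p3, v   [->-rule on 7 (branches; this branch)]
9. ~(p2 -> ~p3), w   [~[]-rule on 6: fresh world w, vRw]
10. p2, w   [~->-rule on 9]
11. p3, w   [~->-rule on 9]
Accessibility: uRu, uRv, vRv, vRw, wRw
The negation has an open branch (countermodel exists).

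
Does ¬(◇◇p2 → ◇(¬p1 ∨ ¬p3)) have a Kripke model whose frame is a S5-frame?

Satisfiable (open branch found)

1. ¬(◇◇p2 → ◇(¬p1 ∨ ¬p3)), 0
2. ◇◇p2, 0
3. ¬◇(¬p1 ∨ ¬p3), 0
4. ¬(¬p1 ∨ ¬p3), 0
5. p1, 0
6. p3, 0
7. ◇p2, 1
8. ¬(¬p1 ∨ ¬p3), 1
9. p1, 1
10. p3, 1
11. p2, 2
12. ¬(¬p1 ∨ ¬p3), 2
13. p1, 2
14. p3, 2
Accessibility: 0R0, 0R1, 0R2, 1R0, 1R1, 1R2, 2R0, 2R1, 2R2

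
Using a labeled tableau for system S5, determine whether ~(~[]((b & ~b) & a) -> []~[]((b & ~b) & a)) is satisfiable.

Unsatisfiable (every branch closes)

1. ~(~[]((b & ~b) & a) -> []~[]((b & ~b) & a)), u
2. ~[]((b & ~b) & a), u
3. ~[]~[]((b & ~b) & a), u
4. ~((b & ~b) & a), v
5. ~(b & ~b), v
6. b, v
7. []((b & ~b) & a), w
8. (b & ~b) & a, u
9. b & ~b, u
10. a, u
11. b, u
12. ~b, u
Accessibility: uRu, uRv, uRw, vRu, vRv, vRw, wRu, wRv, wRw
Branch closes: b and ~b both at u.
Every branch closes; the branch above is one of them.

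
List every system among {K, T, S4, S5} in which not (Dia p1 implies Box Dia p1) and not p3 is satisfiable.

S4-tableau for the formula:
1. not (Dia p1 implies Box Dia p1) and not p3, 0
2. not (Dia p1 implies Box Dia p1), 0
3. not p3, 0
4. Dia p1, 0
5. not Box Dia p1, 0
6. p1, 1
7. not Dia p1, 2
8. not p1, 2
Accessibility: 0R0, 0R1, 0R2, 1R1, 2R2
Complete open branch: satisfiable in S4, hence also in K, T (this S4-model is also a K-model and a T-model).
S5-tableau for the formula:
1. not (Dia p1 implies Box Dia p1) and not p3, 0
2. not (Dia p1 implies Box Dia p1), 0
3. not p3, 0
4. Dia p1, 0
5. not Box Dia p1, 0
6. p1, 1
7. not Dia p1, 2
8. not p1, 0
9. not p1, 1
Accessibility: 0R0, 0R1, 0R2, 1R0, 1R1, 1R2, 2R0, 2R1, 2R2
Branch closes: p1 and not p1 both at 1.
Every branch closes (one shown): unsatisfiable in S5.

K, T, S4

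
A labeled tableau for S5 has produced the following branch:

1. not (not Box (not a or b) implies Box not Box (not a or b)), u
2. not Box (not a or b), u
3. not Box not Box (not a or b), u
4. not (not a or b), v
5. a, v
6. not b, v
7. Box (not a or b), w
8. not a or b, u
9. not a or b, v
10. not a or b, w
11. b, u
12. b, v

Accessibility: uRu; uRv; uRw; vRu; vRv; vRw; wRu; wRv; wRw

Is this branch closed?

Both b and not b appear at v.

Yes, closed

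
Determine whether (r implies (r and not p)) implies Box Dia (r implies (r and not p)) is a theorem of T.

Invalid (countermodel exists)

Tableau for the negation not ((r implies (r and not p)) implies Box Dia (r implies (r and not p))):
1. not ((r implies (r and not p)) implies Box Dia (r implies (r and not p))), u
2. r implies (r and not p), u
3. not Box Dia (r implies (r and not p)), u
4. r and not p, u
5. r, u
6. not p, u
7. not Dia (r implies (r and not p)), v
8. not (r implies (r and not p)), v
9. r, v
10. not (r and not p), v
11. p, v
Accessibility: uRu, uRv, vRv
The negation has an open branch (countermodel exists).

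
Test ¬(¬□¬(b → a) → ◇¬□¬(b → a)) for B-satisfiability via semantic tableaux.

No, unsatisfiable

1. ¬(¬□¬(b → a) → ◇¬□¬(b → a)), w0
2. ¬□¬(b → a), w0
3. ¬◇¬□¬(b → a), w0
4. □¬(b → a), w0
5. ¬(b → a), w0
6. b, w0
7. ¬a, w0
8. b → a, w1
9. □¬(b → a), w1
10. ¬(b → a), w1
11. b, w1
12. ¬a, w1
13. a, w1
Accessibility: w0Rw0, w0Rw1, w1Rw0, w1Rw1
Branch closes: a and ¬a both at w1.
All branches of the tableau close; one closing branch shown above.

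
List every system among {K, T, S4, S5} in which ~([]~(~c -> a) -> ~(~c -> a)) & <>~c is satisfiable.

K

T-tableau for the formula:
1. ~([]~(~c -> a) -> ~(~c -> a)) & <>~c, w0
2. ~([]~(~c -> a) -> ~(~c -> a)), w0   [&-rule on 1]
3. <>~c, w0   [&-rule on 1]
4. []~(~c -> a), w0   [~->-rule on 2]
5. ~c -> a, w0   [~->-rule on 2]
6. ~(~c -> a), w0   [[]-rule on 4 via w0Rw0]
7. ~c, w0   [~->-rule on 6]
8. ~a, w0   [~->-rule on 6]
9. a, w0   [->-rule on 5 (branches; this branch)]
Accessibility: w0Rw0
Branch closes: a and ~a both at w0.
Every branch closes (one shown): unsatisfiable in T, hence also in S4, S5 (every S4/S5-frame is a T-frame).
K-tableau for the formula:
1. ~([]~(~c -> a) -> ~(~c -> a)) & <>~c, w0
2. ~([]~(~c -> a) -> ~(~c -> a)), w0   [&-rule on 1]
3. <>~c, w0   [&-rule on 1]
4. []~(~c -> a), w0   [~->-rule on 2]
5. ~c -> a, w0   [~->-rule on 2]
6. a, w0   [->-rule on 5 (branches; this branch)]
7. ~c, w1   [<>-rule on 3: fresh world w1, w0Rw1]
8. ~(~c -> a), w1   [[]-rule on 4 via w0Rw1]
9. ~a, w1   [~->-rule on 8]
Accessibility: w0Rw1
Complete open branch: satisfiable in K.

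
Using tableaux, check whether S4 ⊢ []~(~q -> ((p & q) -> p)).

Invalid (countermodel exists)

Tableau for the negation ~[]~(~q -> ((p & q) -> p)):
1. ~[]~(~q -> ((p & q) -> p)), u
2. ~q -> ((p & q) -> p), v
3. (p & q) -> p, v
4. p, v
Accessibility: uRu, uRv, vRv
The negation has an open branch (countermodel exists).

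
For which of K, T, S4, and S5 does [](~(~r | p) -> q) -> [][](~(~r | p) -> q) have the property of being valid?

S4, S5

S4-tableau for the negation ~([](~(~r | p) -> q) -> [][](~(~r | p) -> q)):
1. ~([](~(~r | p) -> q) -> [][](~(~r | p) -> q)), 0
2. [](~(~r | p) -> q), 0   [~->-rule on 1]
3. ~[][](~(~r | p) -> q), 0   [~->-rule on 1]
4. ~(~r | p) -> q, 0   [[]-rule on 2 via 0R0]
5. ~r | p, 0   [->-rule on 4 (branches; this branch)]
6. p, 0   [|-rule on 5 (branches; this branch)]
7. ~[](~(~r | p) -> q), 1   [~[]-rule on 3: fresh world 1, 0R1]
8. ~(~r | p) -> q, 1   [[]-rule on 2 via 0R1]
9. ~r | p, 1   [->-rule on 8 (branches; this branch)]
10. p, 1   [|-rule on 9 (branches; this branch)]
11. ~(~(~r | p) -> q), 2   [~[]-rule on 7: fresh world 2, 1R2]
12. ~(~r | p), 2   [~->-rule on 11]
13. ~q, 2   [~->-rule on 11]
14. r, 2   [~|-rule on 12]
15. ~p, 2   [~|-rule on 12]
16. ~(~r | p) -> q, 2   [[]-rule on 2 via 0R2]
17. ~r | p, 2   [->-rule on 16 (branches; this branch)]
18. p, 2   [|-rule on 17 (branches; this branch)]
Accessibility: 0R0, 0R1, 0R2, 1R1, 1R2, 2R2
Branch closes: p and ~p both at 2.
Every branch closes (one shown): valid in S4, hence also in S5 (every theorem of S4 is a theorem of S5).
T-tableau for the negation ~([](~(~r | p) -> q) -> [][](~(~r | p) -> q)):
1. ~([](~(~r | p) -> q) -> [][](~(~r | p) -> q)), 0
2. [](~(~r | p) -> q), 0   [~->-rule on 1]
3. ~[][](~(~r | p) -> q), 0   [~->-rule on 1]
4. ~(~r | p) -> q, 0   [[]-rule on 2 via 0R0]
5. q, 0   [->-rule on 4 (branches; this branch)]
6. ~[](~(~r | p) -> q), 1   [~[]-rule on 3: fresh world 1, 0R1]
7. ~(~r | p) -> q, 1   [[]-rule on 2 via 0R1]
8. q, 1   [->-rule on 7 (branches; this branch)]
9. ~(~(~r | p) -> q), 2   [~[]-rule on 6: fresh world 2, 1R2]
10. ~(~r | p), 2   [~->-rule on 9]
11. ~q, 2   [~->-rule on 9]
12. r, 2   [~|-rule on 10]
13. ~p, 2   [~|-rule on 10]
Accessibility: 0R0, 0R1, 1R1, 1R2, 2R2
Complete open branch: countermodel on a T-frame, so not valid in T, nor in K (the same frame is also a K-frame).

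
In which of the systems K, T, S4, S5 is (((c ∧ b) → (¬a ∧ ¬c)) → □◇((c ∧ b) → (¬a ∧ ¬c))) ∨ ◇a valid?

S5

S5-tableau for the negation ¬((((c ∧ b) → (¬a ∧ ¬c)) → □◇((c ∧ b) → (¬a ∧ ¬c))) ∨ ◇a):
1. ¬((((c ∧ b) → (¬a ∧ ¬c)) → □◇((c ∧ b) → (¬a ∧ ¬c))) ∨ ◇a), u
2. ¬(((c ∧ b) → (¬a ∧ ¬c)) → □◇((c ∧ b) → (¬a ∧ ¬c))), u   [¬∨-rule on 1]
3. ¬◇a, u   [¬∨-rule on 1]
4. (c ∧ b) → (¬a ∧ ¬c), u   [¬→-rule on 2]
5. ¬□◇((c ∧ b) → (¬a ∧ ¬c)), u   [¬→-rule on 2]
6. ¬a, u   [¬◇-rule on 3 via uRu]
7. ¬a ∧ ¬c, u   [→-rule on 4 (branches; this branch)]
8. ¬c, u   [∧-rule on 7]
9. ¬◇((c ∧ b) → (¬a ∧ ¬c)), v   [¬□-rule on 5: fresh world v, uRv]
10. ¬a, v   [¬◇-rule on 3 via uRv]
11. ¬((c ∧ b) → (¬a ∧ ¬c)), u   [¬◇-rule on 9 via vRu]
12. c ∧ b, u   [¬→-rule on 11]
13. ¬(¬a ∧ ¬c), u   [¬→-rule on 11]
14. c, u   [∧-rule on 12]
15. b, u   [∧-rule on 12]
Accessibility: uRu, uRv, vRu, vRv
Branch closes: c and ¬c both at u.
Every branch closes (one shown): valid in S5.
S4-tableau for the negation ¬((((c ∧ b) → (¬a ∧ ¬c)) → □◇((c ∧ b) → (¬a ∧ ¬c))) ∨ ◇a):
1. ¬((((c ∧ b) → (¬a ∧ ¬c)) → □◇((c ∧ b) → (¬a ∧ ¬c))) ∨ ◇a), u
2. ¬(((c ∧ b) → (¬a ∧ ¬c)) → □◇((c ∧ b) → (¬a ∧ ¬c))), u   [¬∨-rule on 1]
3. ¬◇a, u   [¬∨-rule on 1]
4. (c ∧ b) → (¬a ∧ ¬c), u   [¬→-rule on 2]
5. ¬□◇((c ∧ b) → (¬a ∧ ¬c)), u   [¬→-rule on 2]
6. ¬a, u   [¬◇-rule on 3 via uRu]
7. ¬a ∧ ¬c, u   [→-rule on 4 (branches; this branch)]
8. ¬c, u   [∧-rule on 7]
9. ¬◇((c ∧ b) → (¬a ∧ ¬c)), v   [¬□-rule on 5: fresh world v, uRv]
10. ¬a, v   [¬◇-rule on 3 via uRv]
11. ¬((c ∧ b) → (¬a ∧ ¬c)), v   [¬◇-rule on 9 via vRv]
12. c ∧ b, v   [¬→-rule on 11]
13. ¬(¬a ∧ ¬c), v   [¬→-rule on 11]
14. c, v   [∧-rule on 12]
15. b, v   [∧-rule on 12]
Accessibility: uRu, uRv, vRv
Complete open branch: countermodel on an S4-frame, so not valid in S4, nor in K, T (the same frame is also a K-frame and a T-frame).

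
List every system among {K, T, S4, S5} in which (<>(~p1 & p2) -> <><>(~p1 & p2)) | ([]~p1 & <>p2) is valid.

T-tableau for the negation ~((<>(~p1 & p2) -> <><>(~p1 & p2)) | ([]~p1 & <>p2)):
1. ~((<>(~p1 & p2) -> <><>(~p1 & p2)) | ([]~p1 & <>p2)), 0
2. ~(<>(~p1 & p2) -> <><>(~p1 & p2)), 0
3. ~([]~p1 & <>p2), 0
4. <>(~p1 & p2), 0
5. ~<><>(~p1 & p2), 0
6. ~<>(~p1 & p2), 0
7. ~(~p1 & p2), 0
8. ~<>p2, 0
9. ~p2, 0
10. ~p1 & p2, 1
11. ~p1, 1
12. p2, 1
13. ~<>(~p1 & p2), 1
14. ~(~p1 & p2), 1
15. ~p2, 1
Accessibility: 0R0, 0R1, 1R1
Branch closes: p2 and ~p2 both at 1.
Every branch closes (one shown): valid in T, hence also in S4, S5 (every theorem of T is a theorem of S4 and S5).
K-tableau for the negation ~((<>(~p1 & p2) -> <><>(~p1 & p2)) | ([]~p1 & <>p2)):
1. ~((<>(~p1 & p2) -> <><>(~p1 & p2)) | ([]~p1 & <>p2)), 0
2. ~(<>(~p1 & p2) -> <><>(~p1 & p2)), 0
3. ~([]~p1 & <>p2), 0
4. <>(~p1 & p2), 0
5. ~<><>(~p1 & p2), 0
6. ~[]~p1, 0
7. ~p1 & p2, 1
8. ~p1, 1
9. p2, 1
10. ~<>(~p1 & p2), 1
11. p1, 2
12. ~<>(~p1 & p2), 2
Accessibility: 0R1, 0R2
Complete open branch: countermodel on a K-frame, so not valid in K.

T, S4, S5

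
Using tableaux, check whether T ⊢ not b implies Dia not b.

Valid

Tableau for the negation not (not b implies Dia not b):
1. not (not b implies Dia not b), w0
2. not b, w0
3. not Dia not b, w0
4. b, w0
Accessibility: w0Rw0
Branch closes: b and not b both at w0.
Every branch of the negation's tableau closes; the branch above is one of them.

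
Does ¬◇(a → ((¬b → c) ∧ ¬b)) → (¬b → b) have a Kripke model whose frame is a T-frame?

Satisfiable

1. ¬◇(a → ((¬b → c) ∧ ¬b)) → (¬b → b), 0
2. ¬b → b, 0   [→-rule on 1 (branches; this branch)]
3. b, 0   [→-rule on 2 (branches; this branch)]
Accessibility: 0R0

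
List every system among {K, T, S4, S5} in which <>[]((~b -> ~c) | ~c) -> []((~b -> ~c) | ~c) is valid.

S5-tableau for the negation ~(<>[]((~b -> ~c) | ~c) -> []((~b -> ~c) | ~c)):
1. ~(<>[]((~b -> ~c) | ~c) -> []((~b -> ~c) | ~c)), 0
2. <>[]((~b -> ~c) | ~c), 0
3. ~[]((~b -> ~c) | ~c), 0
4. []((~b -> ~c) | ~c), 1
5. (~b -> ~c) | ~c, 0
6. (~b -> ~c) | ~c, 1
7. ~b -> ~c, 0
8. ~b -> ~c, 1
9. ~c, 0
10. ~c, 1
11. ~((~b -> ~c) | ~c), 2
12. ~(~b -> ~c), 2
13. c, 2
14. ~b, 2
15. (~b -> ~c) | ~c, 2
16. ~b -> ~c, 2
17. ~c, 2
Accessibility: 0R0, 0R1, 0R2, 1R0, 1R1, 1R2, 2R0, 2R1, 2R2
Branch closes: c and ~c both at 2.
Every branch closes (one shown): valid in S5.
S4-tableau for the negation ~(<>[]((~b -> ~c) | ~c) -> []((~b -> ~c) | ~c)):
1. ~(<>[]((~b -> ~c) | ~c) -> []((~b -> ~c) | ~c)), 0
2. <>[]((~b -> ~c) | ~c), 0
3. ~[]((~b -> ~c) | ~c), 0
4. []((~b -> ~c) | ~c), 1
5. (~b -> ~c) | ~c, 1
6. ~c, 1
7. ~((~b -> ~c) | ~c), 2
8. ~(~b -> ~c), 2
9. c, 2
10. ~b, 2
Accessibility: 0R0, 0R1, 0R2, 1R1, 2R2
Complete open branch: countermodel on an S4-frame, so not valid in S4, nor in K, T (the same frame is also a K-frame and a T-frame).

S5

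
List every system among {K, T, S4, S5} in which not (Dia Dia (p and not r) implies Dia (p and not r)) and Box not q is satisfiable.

K, T

S4-tableau for the formula:
1. not (Dia Dia (p and not r) implies Dia (p and not r)) and Box not q, 0
2. not (Dia Dia (p and not r) implies Dia (p and not r)), 0   [and-rule on 1]
3. Box not q, 0   [and-rule on 1]
4. Dia Dia (p and not r), 0   [neg-implies-rule on 2]
5. not Dia (p and not r), 0   [neg-implies-rule on 2]
6. not q, 0   [Box-rule on 3 via 0R0]
7. not (p and not r), 0   [neg-Dia-rule on 5 via 0R0]
8. r, 0   [neg-and-rule on 7 (branches; this branch)]
9. Dia (p and not r), 1   [Dia-rule on 4: fresh world 1, 0R1]
10. not q, 1   [Box-rule on 3 via 0R1]
11. not (p and not r), 1   [neg-Dia-rule on 5 via 0R1]
12. r, 1   [neg-and-rule on 11 (branches; this branch)]
13. p and not r, 2   [Dia-rule on 9: fresh world 2, 1R2]
14. p, 2   [and-rule on 13]
15. not r, 2   [and-rule on 13]
16. not q, 2   [Box-rule on 3 via 0R2]
17. not (p and not r), 2   [neg-Dia-rule on 5 via 0R2]
18. r, 2   [neg-and-rule on 17 (branches; this branch)]
Accessibility: 0R0, 0R1, 0R2, 1R1, 1R2, 2R2
Branch closes: r and not r both at 2.
Every branch closes (one shown): unsatisfiable in S4, hence also in S5 (every S5-frame is an S4-frame).
T-tableau for the formula:
1. not (Dia Dia (p and not r) implies Dia (p and not r)) and Box not q, 0
2. not (Dia Dia (p and not r) implies Dia (p and not r)), 0   [and-rule on 1]
3. Box not q, 0   [and-rule on 1]
4. Dia Dia (p and not r), 0   [neg-implies-rule on 2]
5. not Dia (p and not r), 0   [neg-implies-rule on 2]
6. not q, 0   [Box-rule on 3 via 0R0]
7. not (p and not r), 0   [neg-Dia-rule on 5 via 0R0]
8. r, 0   [neg-and-rule on 7 (branches; this branch)]
9. Dia (p and not r), 1   [Dia-rule on 4: fresh world 1, 0R1]
10. not q, 1   [Box-rule on 3 via 0R1]
11. not (p and not r), 1   [neg-Dia-rule on 5 via 0R1]
12. r, 1   [neg-and-rule on 11 (branches; this branch)]
13. p and not r, 2   [Dia-rule on 9: fresh world 2, 1R2]
14. p, 2   [and-rule on 13]
15. not r, 2   [and-rule on 13]
Accessibility: 0R0, 0R1, 1R1, 1R2, 2R2
Complete open branch: satisfiable in T, hence also in K (this T-model is also a K-model).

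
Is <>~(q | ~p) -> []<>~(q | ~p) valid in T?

Tableau for the negation ~(<>~(q | ~p) -> []<>~(q | ~p)):
1. ~(<>~(q | ~p) -> []<>~(q | ~p)), u
2. <>~(q | ~p), u   [~->-rule on 1]
3. ~[]<>~(q | ~p), u   [~->-rule on 1]
4. ~(q | ~p), v   [<>-rule on 2: fresh world v, uRv]
5. ~q, v   [~|-rule on 4]
6. p, v   [~|-rule on 4]
7. ~<>~(q | ~p), w   [~[]-rule on 3: fresh world w, uRw]
8. q | ~p, w   [~<>-rule on 7 via wRw]
9. ~p, w   [|-rule on 8 (branches; this branch)]
Accessibility: uRu, uRv, uRw, vRv, wRw
The negation has an open branch (countermodel exists).

Invalid (countermodel exists)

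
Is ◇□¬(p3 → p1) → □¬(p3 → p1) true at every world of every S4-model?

Not valid

Tableau for the negation ¬(◇□¬(p3 → p1) → □¬(p3 → p1)):
1. ¬(◇□¬(p3 → p1) → □¬(p3 → p1)), w0
2. ◇□¬(p3 → p1), w0
3. ¬□¬(p3 → p1), w0
4. □¬(p3 → p1), w1
5. ¬(p3 → p1), w1
6. p3, w1
7. ¬p1, w1
8. p3 → p1, w2
9. p1, w2
Accessibility: w0Rw0, w0Rw1, w0Rw2, w1Rw1, w2Rw2
The negation has an open branch (countermodel exists).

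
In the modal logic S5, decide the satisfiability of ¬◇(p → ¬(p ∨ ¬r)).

1. ¬◇(p → ¬(p ∨ ¬r)), 0
2. ¬(p → ¬(p ∨ ¬r)), 0   [¬◇-rule on 1 via 0R0]
3. p, 0   [¬→-rule on 2]
4. p ∨ ¬r, 0   [¬→-rule on 2]
5. ¬r, 0   [∨-rule on 4 (branches; this branch)]
Accessibility: 0R0

Satisfiable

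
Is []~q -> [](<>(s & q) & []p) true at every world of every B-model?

Invalid (countermodel exists)

Tableau for the negation ~([]~q -> [](<>(s & q) & []p)):
1. ~([]~q -> [](<>(s & q) & []p)), w0
2. []~q, w0
3. ~[](<>(s & q) & []p), w0
4. ~q, w0
5. ~(<>(s & q) & []p), w1
6. ~q, w1
7. ~[]p, w1
8. ~p, w2
Accessibility: w0Rw0, w0Rw1, w1Rw0, w1Rw1, w1Rw2, w2Rw1, w2Rw2
The negation has an open branch (countermodel exists).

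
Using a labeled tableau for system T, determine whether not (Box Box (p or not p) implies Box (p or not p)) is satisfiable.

1. not (Box Box (p or not p) implies Box (p or not p)), w0
2. Box Box (p or not p), w0   [neg-implies-rule on 1]
3. not Box (p or not p), w0   [neg-implies-rule on 1]
4. Box (p or not p), w0   [Box-rule on 2 via w0Rw0]
5. p or not p, w0   [Box-rule on 4 via w0Rw0]
6. not p, w0   [or-rule on 5 (branches; this branch)]
7. not (p or not p), w1   [neg-Box-rule on 3: fresh world w1, w0Rw1]
8. not p, w1   [neg-or-rule on 7]
9. p, w1   [neg-or-rule on 7]
Accessibility: w0Rw0, w0Rw1, w1Rw1
Branch closes: p and not p both at w1.
All branches of the tableau close; one closing branch shown above.

Unsatisfiable (every branch closes)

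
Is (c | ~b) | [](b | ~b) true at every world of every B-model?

Valid

Tableau for the negation ~((c | ~b) | [](b | ~b)):
1. ~((c | ~b) | [](b | ~b)), 0
2. ~(c | ~b), 0   [~|-rule on 1]
3. ~[](b | ~b), 0   [~|-rule on 1]
4. ~c, 0   [~|-rule on 2]
5. b, 0   [~|-rule on 2]
6. ~(b | ~b), 1   [~[]-rule on 3: fresh world 1, 0R1]
7. ~b, 1   [~|-rule on 6]
8. b, 1   [~|-rule on 6]
Accessibility: 0R0, 0R1, 1R0, 1R1
Branch closes: b and ~b both at 1.
Every branch of the negation's tableau closes; the branch above is one of them.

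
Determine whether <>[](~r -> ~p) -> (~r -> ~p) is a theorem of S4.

Tableau for the negation ~(<>[](~r -> ~p) -> (~r -> ~p)):
1. ~(<>[](~r -> ~p) -> (~r -> ~p)), w0
2. <>[](~r -> ~p), w0   [~->-rule on 1]
3. ~(~r -> ~p), w0   [~->-rule on 1]
4. ~r, w0   [~->-rule on 3]
5. p, w0   [~->-rule on 3]
6. [](~r -> ~p), w1   [<>-rule on 2: fresh world w1, w0Rw1]
7. ~r -> ~p, w1   [[]-rule on 6 via w1Rw1]
8. ~p, w1   [->-rule on 7 (branches; this branch)]
Accessibility: w0Rw0, w0Rw1, w1Rw1
The negation has an open branch (countermodel exists).

No, not valid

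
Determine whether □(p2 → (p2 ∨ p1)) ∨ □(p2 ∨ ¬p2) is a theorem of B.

Tableau for the negation ¬(□(p2 → (p2 ∨ p1)) ∨ □(p2 ∨ ¬p2)):
1. ¬(□(p2 → (p2 ∨ p1)) ∨ □(p2 ∨ ¬p2)), w0
2. ¬□(p2 → (p2 ∨ p1)), w0
3. ¬□(p2 ∨ ¬p2), w0
4. ¬(p2 → (p2 ∨ p1)), w1
5. p2, w1
6. ¬(p2 ∨ p1), w1
7. ¬p2, w1
8. ¬p1, w1
Accessibility: w0Rw0, w0Rw1, w1Rw0, w1Rw1
Branch closes: p2 and ¬p2 both at w1.
Every branch of the negation's tableau closes; the branch above is one of them.

Valid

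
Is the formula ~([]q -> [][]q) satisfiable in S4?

Unsatisfiable

1. ~([]q -> [][]q), w0
2. []q, w0
3. ~[][]q, w0
4. q, w0
5. ~[]q, w1
6. q, w1
7. ~q, w2
8. q, w2
Accessibility: w0Rw0, w0Rw1, w0Rw2, w1Rw1, w1Rw2, w2Rw2
Branch closes: q and ~q both at w2.
All branches of the tableau close; one closing branch shown above.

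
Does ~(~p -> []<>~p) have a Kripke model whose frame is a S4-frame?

Satisfiable (open branch found)

1. ~(~p -> []<>~p), u
2. ~p, u
3. ~[]<>~p, u
4. ~<>~p, v
5. p, v
Accessibility: uRu, uRv, vRv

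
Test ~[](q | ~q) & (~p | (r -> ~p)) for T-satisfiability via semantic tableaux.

Unsatisfiable

1. ~[](q | ~q) & (~p | (r -> ~p)), w0
2. ~[](q | ~q), w0   [&-rule on 1]
3. ~p | (r -> ~p), w0   [&-rule on 1]
4. r -> ~p, w0   [|-rule on 3 (branches; this branch)]
5. ~p, w0   [->-rule on 4 (branches; this branch)]
6. ~(q | ~q), w1   [~[]-rule on 2: fresh world w1, w0Rw1]
7. ~q, w1   [~|-rule on 6]
8. q, w1   [~|-rule on 6]
Accessibility: w0Rw0, w0Rw1, w1Rw1
Branch closes: q and ~q both at w1.
Every branch closes; the branch above is one of them.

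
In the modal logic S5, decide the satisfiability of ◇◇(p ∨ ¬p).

Satisfiable (open branch found)

1. ◇◇(p ∨ ¬p), 0
2. ◇(p ∨ ¬p), 1   [◇-rule on 1: fresh world 1, 0R1]
3. p ∨ ¬p, 2   [◇-rule on 2: fresh world 2, 1R2]
4. ¬p, 2   [∨-rule on 3 (branches; this branch)]
Accessibility: 0R0, 0R1, 0R2, 1R0, 1R1, 1R2, 2R0, 2R1, 2R2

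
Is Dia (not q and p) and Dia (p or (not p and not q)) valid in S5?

Tableau for the negation not (Dia (not q and p) and Dia (p or (not p and not q))):
1. not (Dia (not q and p) and Dia (p or (not p and not q))), 0
2. not Dia (p or (not p and not q)), 0
3. not (p or (not p and not q)), 0
4. not p, 0
5. not (not p and not q), 0
6. q, 0
Accessibility: 0R0
The negation has an open branch (countermodel exists).

Invalid (countermodel exists)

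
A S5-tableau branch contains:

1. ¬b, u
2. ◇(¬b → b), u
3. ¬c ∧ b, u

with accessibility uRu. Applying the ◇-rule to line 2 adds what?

a fresh world v with uRv, and ¬b → b at v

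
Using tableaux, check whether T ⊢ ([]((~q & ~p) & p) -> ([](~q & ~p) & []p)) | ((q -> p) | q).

Valid

Tableau for the negation ~(([]((~q & ~p) & p) -> ([](~q & ~p) & []p)) | ((q -> p) | q)):
1. ~(([]((~q & ~p) & p) -> ([](~q & ~p) & []p)) | ((q -> p) | q)), u
2. ~([]((~q & ~p) & p) -> ([](~q & ~p) & []p)), u
3. ~((q -> p) | q), u
4. []((~q & ~p) & p), u
5. ~([](~q & ~p) & []p), u
6. ~(q -> p), u
7. ~q, u
8. q, u
9. ~p, u
Accessibility: uRu
Branch closes: q and ~q both at u.
All branches of the negation close; one closing branch shown above.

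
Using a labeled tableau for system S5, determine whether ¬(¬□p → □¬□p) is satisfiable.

Unsatisfiable

1. ¬(¬□p → □¬□p), u
2. ¬□p, u
3. ¬□¬□p, u
4. ¬p, v
5. □p, w
6. p, u
7. p, v
Accessibility: uRu, uRv, uRw, vRu, vRv, vRw, wRu, wRv, wRw
Branch closes: p and ¬p both at v.
(One branch shown.) All branches close.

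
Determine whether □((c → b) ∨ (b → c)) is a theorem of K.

Yes, valid

Tableau for the negation ¬□((c → b) ∨ (b → c)):
1. ¬□((c → b) ∨ (b → c)), 0
2. ¬((c → b) ∨ (b → c)), 1   [¬□-rule on 1: fresh world 1, 0R1]
3. ¬(c → b), 1   [¬∨-rule on 2]
4. ¬(b → c), 1   [¬∨-rule on 2]
5. c, 1   [¬→-rule on 3]
6. ¬b, 1   [¬→-rule on 3]
7. b, 1   [¬→-rule on 4]
8. ¬c, 1   [¬→-rule on 4]
Accessibility: 0R1
Branch closes: b and ¬b both at 1.
Every branch of the negation's tableau closes; the branch above is one of them.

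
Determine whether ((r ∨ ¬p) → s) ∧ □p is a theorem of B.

No, not valid

Tableau for the negation ¬(((r ∨ ¬p) → s) ∧ □p):
1. ¬(((r ∨ ¬p) → s) ∧ □p), 0
2. ¬□p, 0
3. ¬p, 1
Accessibility: 0R0, 0R1, 1R0, 1R1
The negation has an open branch (countermodel exists).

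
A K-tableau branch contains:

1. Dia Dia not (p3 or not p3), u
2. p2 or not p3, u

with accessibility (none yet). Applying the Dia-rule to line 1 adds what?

a fresh world v with uRv, and Dia not (p3 or not p3) at v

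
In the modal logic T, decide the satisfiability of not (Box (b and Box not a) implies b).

1. not (Box (b and Box not a) implies b), u
2. Box (b and Box not a), u   [neg-implies-rule on 1]
3. not b, u   [neg-implies-rule on 1]
4. b and Box not a, u   [Box-rule on 2 via uRu]
5. b, u   [and-rule on 4]
6. Box not a, u   [and-rule on 4]
Accessibility: uRu
Branch closes: b and not b both at u.
Every branch closes; the branch above is one of them.

Unsatisfiable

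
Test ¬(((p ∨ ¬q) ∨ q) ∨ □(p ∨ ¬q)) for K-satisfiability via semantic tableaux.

1. ¬(((p ∨ ¬q) ∨ q) ∨ □(p ∨ ¬q)), 0
2. ¬((p ∨ ¬q) ∨ q), 0   [¬∨-rule on 1]
3. ¬□(p ∨ ¬q), 0   [¬∨-rule on 1]
4. ¬(p ∨ ¬q), 0   [¬∨-rule on 2]
5. ¬q, 0   [¬∨-rule on 2]
6. ¬p, 0   [¬∨-rule on 4]
7. q, 0   [¬∨-rule on 4]
Branch closes: q and ¬q both at 0.
All branches of the tableau close; one closing branch shown above.

Unsatisfiable (every branch closes)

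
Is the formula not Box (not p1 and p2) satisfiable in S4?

1. not Box (not p1 and p2), u
2. not (not p1 and p2), v
3. not p2, v
Accessibility: uRu, uRv, vRv

Satisfiable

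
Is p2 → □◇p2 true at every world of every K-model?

Tableau for the negation ¬(p2 → □◇p2):
1. ¬(p2 → □◇p2), w0
2. p2, w0
3. ¬□◇p2, w0
4. ¬◇p2, w1
Accessibility: w0Rw1
The negation has an open branch (countermodel exists).

Invalid (countermodel exists)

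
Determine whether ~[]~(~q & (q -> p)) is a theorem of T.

Invalid (countermodel exists)

Tableau for the negation []~(~q & (q -> p)):
1. []~(~q & (q -> p)), u
2. ~(~q & (q -> p)), u   [[]-rule on 1 via uRu]
3. ~(q -> p), u   [~&-rule on 2 (branches; this branch)]
4. q, u   [~->-rule on 3]
5. ~p, u   [~->-rule on 3]
Accessibility: uRu
The negation has an open branch (countermodel exists).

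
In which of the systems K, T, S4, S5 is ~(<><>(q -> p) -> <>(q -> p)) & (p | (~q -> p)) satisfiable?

K, T

S4-tableau for the formula:
1. ~(<><>(q -> p) -> <>(q -> p)) & (p | (~q -> p)), u
2. ~(<><>(q -> p) -> <>(q -> p)), u
3. p | (~q -> p), u
4. <><>(q -> p), u
5. ~<>(q -> p), u
6. ~(q -> p), u
7. q, u
8. ~p, u
9. ~q -> p, u
10. <>(q -> p), v
11. ~(q -> p), v
12. q, v
13. ~p, v
14. q -> p, w
15. ~(q -> p), w
16. q, w
17. ~p, w
18. p, w
Accessibility: uRu, uRv, uRw, vRv, vRw, wRw
Branch closes: p and ~p both at w.
Every branch closes (one shown): unsatisfiable in S4, hence also in S5 (every S5-frame is an S4-frame).
T-tableau for the formula:
1. ~(<><>(q -> p) -> <>(q -> p)) & (p | (~q -> p)), u
2. ~(<><>(q -> p) -> <>(q -> p)), u
3. p | (~q -> p), u
4. <><>(q -> p), u
5. ~<>(q -> p), u
6. ~(q -> p), u
7. q, u
8. ~p, u
9. ~q -> p, u
10. <>(q -> p), v
11. ~(q -> p), v
12. q, v
13. ~p, v
14. q -> p, w
15. p, w
Accessibility: uRu, uRv, vRv, vRw, wRw
Complete open branch: satisfiable in T, hence also in K (this T-model is also a K-model).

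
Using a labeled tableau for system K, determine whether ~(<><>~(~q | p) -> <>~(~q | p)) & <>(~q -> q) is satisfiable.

1. ~(<><>~(~q | p) -> <>~(~q | p)) & <>(~q -> q), u
2. ~(<><>~(~q | p) -> <>~(~q | p)), u   [&-rule on 1]
3. <>(~q -> q), u   [&-rule on 1]
4. <><>~(~q | p), u   [~->-rule on 2]
5. ~<>~(~q | p), u   [~->-rule on 2]
6. ~q -> q, v   [<>-rule on 3: fresh world v, uRv]
7. ~q | p, v   [~<>-rule on 5 via uRv]
8. q, v   [->-rule on 6 (branches; this branch)]
9. p, v   [|-rule on 7 (branches; this branch)]
10. <>~(~q | p), w   [<>-rule on 4: fresh world w, uRw]
11. ~q | p, w   [~<>-rule on 5 via uRw]
12. p, w   [|-rule on 11 (branches; this branch)]
13. ~(~q | p), x   [<>-rule on 10: fresh world x, wRx]
14. q, x   [~|-rule on 13]
15. ~p, x   [~|-rule on 13]
Accessibility: uRv, uRw, wRx

Satisfiable (open branch found)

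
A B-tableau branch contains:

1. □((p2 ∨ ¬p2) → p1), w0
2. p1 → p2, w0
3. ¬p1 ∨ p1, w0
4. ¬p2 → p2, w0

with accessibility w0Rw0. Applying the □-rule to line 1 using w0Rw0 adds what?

(p2 ∨ ¬p2) → p1, w0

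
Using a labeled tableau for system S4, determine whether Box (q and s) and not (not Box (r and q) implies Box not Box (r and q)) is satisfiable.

1. Box (q and s) and not (not Box (r and q) implies Box not Box (r and q)), 0
2. Box (q and s), 0
3. not (not Box (r and q) implies Box not Box (r and q)), 0
4. not Box (r and q), 0
5. not Box not Box (r and q), 0
6. q and s, 0
7. q, 0
8. s, 0
9. not (r and q), 1
10. q and s, 1
11. q, 1
12. s, 1
13. not r, 1
14. Box (r and q), 2
15. q and s, 2
16. q, 2
17. s, 2
18. r and q, 2
19. r, 2
Accessibility: 0R0, 0R1, 0R2, 1R1, 2R2

Satisfiable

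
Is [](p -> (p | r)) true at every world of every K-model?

Valid

Tableau for the negation ~[](p -> (p | r)):
1. ~[](p -> (p | r)), u
2. ~(p -> (p | r)), v
3. p, v
4. ~(p | r), v
5. ~p, v
6. ~r, v
Accessibility: uRv
Branch closes: p and ~p both at v.
Every branch of the negation's tableau closes; the branch above is one of them.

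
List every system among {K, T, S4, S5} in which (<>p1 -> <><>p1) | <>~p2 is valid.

T, S4, S5

K-tableau for the negation ~((<>p1 -> <><>p1) | <>~p2):
1. ~((<>p1 -> <><>p1) | <>~p2), 0
2. ~(<>p1 -> <><>p1), 0
3. ~<>~p2, 0
4. <>p1, 0
5. ~<><>p1, 0
6. p1, 1
7. p2, 1
8. ~<>p1, 1
Accessibility: 0R1
Complete open branch: countermodel on a K-frame, so not valid in K.
T-tableau for the negation ~((<>p1 -> <><>p1) | <>~p2):
1. ~((<>p1 -> <><>p1) | <>~p2), 0
2. ~(<>p1 -> <><>p1), 0
3. ~<>~p2, 0
4. <>p1, 0
5. ~<><>p1, 0
6. p2, 0
7. ~<>p1, 0
8. ~p1, 0
9. p1, 1
10. p2, 1
11. ~<>p1, 1
12. ~p1, 1
Accessibility: 0R0, 0R1, 1R1
Branch closes: p1 and ~p1 both at 1.
Every branch closes (one shown): valid in T, hence also in S4, S5 (every theorem of T is a theorem of S4 and S5).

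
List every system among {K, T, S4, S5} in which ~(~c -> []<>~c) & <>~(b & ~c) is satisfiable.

K, T, S4

S4-tableau for the formula:
1. ~(~c -> []<>~c) & <>~(b & ~c), 0
2. ~(~c -> []<>~c), 0
3. <>~(b & ~c), 0
4. ~c, 0
5. ~[]<>~c, 0
6. ~(b & ~c), 1
7. c, 1
8. ~<>~c, 2
9. c, 2
Accessibility: 0R0, 0R1, 0R2, 1R1, 2R2
Complete open branch: satisfiable in S4, hence also in K, T (this S4-model is also a K-model and a T-model).
S5-tableau for the formula:
1. ~(~c -> []<>~c) & <>~(b & ~c), 0
2. ~(~c -> []<>~c), 0
3. <>~(b & ~c), 0
4. ~c, 0
5. ~[]<>~c, 0
6. ~(b & ~c), 1
7. c, 1
8. ~<>~c, 2
9. c, 0
Accessibility: 0R0, 0R1, 0R2, 1R0, 1R1, 1R2, 2R0, 2R1, 2R2
Branch closes: c and ~c both at 0.
Every branch closes (one shown): unsatisfiable in S5.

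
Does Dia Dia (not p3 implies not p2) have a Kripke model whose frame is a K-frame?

Satisfiable (open branch found)

1. Dia Dia (not p3 implies not p2), u
2. Dia (not p3 implies not p2), v
3. not p3 implies not p2, w
4. not p2, w
Accessibility: uRv, vRw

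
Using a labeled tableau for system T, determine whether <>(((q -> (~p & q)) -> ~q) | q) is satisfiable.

1. <>(((q -> (~p & q)) -> ~q) | q), 0
2. ((q -> (~p & q)) -> ~q) | q, 1   [<>-rule on 1: fresh world 1, 0R1]
3. q, 1   [|-rule on 2 (branches; this branch)]
Accessibility: 0R0, 0R1, 1R1

Yes, satisfiable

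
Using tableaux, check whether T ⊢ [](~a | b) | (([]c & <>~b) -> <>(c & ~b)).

Valid in T

Tableau for the negation ~([](~a | b) | (([]c & <>~b) -> <>(c & ~b))):
1. ~([](~a | b) | (([]c & <>~b) -> <>(c & ~b))), 0
2. ~[](~a | b), 0
3. ~(([]c & <>~b) -> <>(c & ~b)), 0
4. []c & <>~b, 0
5. ~<>(c & ~b), 0
6. []c, 0
7. <>~b, 0
8. ~(c & ~b), 0
9. c, 0
10. b, 0
11. ~(~a | b), 1
12. a, 1
13. ~b, 1
14. ~(c & ~b), 1
15. c, 1
16. b, 1
Accessibility: 0R0, 0R1, 1R1
Branch closes: b and ~b both at 1.
Every branch of the negation's tableau closes; the branch above is one of them.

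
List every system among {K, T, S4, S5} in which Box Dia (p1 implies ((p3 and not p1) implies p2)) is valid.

T-tableau for the negation not Box Dia (p1 implies ((p3 and not p1) implies p2)):
1. not Box Dia (p1 implies ((p3 and not p1) implies p2)), 0
2. not Dia (p1 implies ((p3 and not p1) implies p2)), 1   [neg-Box-rule on 1: fresh world 1, 0R1]
3. not (p1 implies ((p3 and not p1) implies p2)), 1   [neg-Dia-rule on 2 via 1R1]
4. p1, 1   [neg-implies-rule on 3]
5. not ((p3 and not p1) implies p2), 1   [neg-implies-rule on 3]
6. p3 and not p1, 1   [neg-implies-rule on 5]
7. not p2, 1   [neg-implies-rule on 5]
8. p3, 1   [and-rule on 6]
9. not p1, 1   [and-rule on 6]
Accessibility: 0R0, 0R1, 1R1
Branch closes: p1 and not p1 both at 1.
Every branch closes (one shown): valid in T, hence also in S4, S5 (every theorem of T is a theorem of S4 and S5).
K-tableau for the negation not Box Dia (p1 implies ((p3 and not p1) implies p2)):
1. not Box Dia (p1 implies ((p3 and not p1) implies p2)), 0
2. not Dia (p1 implies ((p3 and not p1) implies p2)), 1   [neg-Box-rule on 1: fresh world 1, 0R1]
Accessibility: 0R1
Complete open branch: countermodel on a K-frame, so not valid in K.

T, S4, S5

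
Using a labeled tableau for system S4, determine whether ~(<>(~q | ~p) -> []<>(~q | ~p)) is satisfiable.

1. ~(<>(~q | ~p) -> []<>(~q | ~p)), u
2. <>(~q | ~p), u
3. ~[]<>(~q | ~p), u
4. ~q | ~p, v
5. ~p, v
6. ~<>(~q | ~p), w
7. ~(~q | ~p), w
8. q, w
9. p, w
Accessibility: uRu, uRv, uRw, vRv, wRw

Satisfiable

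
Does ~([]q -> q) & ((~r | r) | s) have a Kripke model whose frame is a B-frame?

Unsatisfiable

1. ~([]q -> q) & ((~r | r) | s), 0
2. ~([]q -> q), 0   [&-rule on 1]
3. (~r | r) | s, 0   [&-rule on 1]
4. []q, 0   [~->-rule on 2]
5. ~q, 0   [~->-rule on 2]
6. q, 0   [[]-rule on 4 via 0R0]
Accessibility: 0R0
Branch closes: q and ~q both at 0.
(One branch shown.) All branches close.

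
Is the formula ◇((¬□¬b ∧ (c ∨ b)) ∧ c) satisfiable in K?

Satisfiable (open branch found)

1. ◇((¬□¬b ∧ (c ∨ b)) ∧ c), 0
2. (¬□¬b ∧ (c ∨ b)) ∧ c, 1
3. ¬□¬b ∧ (c ∨ b), 1
4. c, 1
5. ¬□¬b, 1
6. c ∨ b, 1
7. b, 1
8. b, 2
Accessibility: 0R1, 1R2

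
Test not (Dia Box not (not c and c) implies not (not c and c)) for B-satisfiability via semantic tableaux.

No, unsatisfiable

1. not (Dia Box not (not c and c) implies not (not c and c)), 0
2. Dia Box not (not c and c), 0
3. not c and c, 0
4. not c, 0
5. c, 0
Accessibility: 0R0
Branch closes: c and not c both at 0.
(One branch shown.) All branches close.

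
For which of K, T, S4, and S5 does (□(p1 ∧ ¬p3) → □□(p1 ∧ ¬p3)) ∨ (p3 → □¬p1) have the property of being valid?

T, S4, S5

T-tableau for the negation ¬((□(p1 ∧ ¬p3) → □□(p1 ∧ ¬p3)) ∨ (p3 → □¬p1)):
1. ¬((□(p1 ∧ ¬p3) → □□(p1 ∧ ¬p3)) ∨ (p3 → □¬p1)), w0
2. ¬(□(p1 ∧ ¬p3) → □□(p1 ∧ ¬p3)), w0
3. ¬(p3 → □¬p1), w0
4. □(p1 ∧ ¬p3), w0
5. ¬□□(p1 ∧ ¬p3), w0
6. p3, w0
7. ¬□¬p1, w0
8. p1 ∧ ¬p3, w0
9. p1, w0
10. ¬p3, w0
Accessibility: w0Rw0
Branch closes: p3 and ¬p3 both at w0.
Every branch closes (one shown): valid in T, hence also in S4, S5 (every theorem of T is a theorem of S4 and S5).
K-tableau for the negation ¬((□(p1 ∧ ¬p3) → □□(p1 ∧ ¬p3)) ∨ (p3 → □¬p1)):
1. ¬((□(p1 ∧ ¬p3) → □□(p1 ∧ ¬p3)) ∨ (p3 → □¬p1)), w0
2. ¬(□(p1 ∧ ¬p3) → □□(p1 ∧ ¬p3)), w0
3. ¬(p3 → □¬p1), w0
4. □(p1 ∧ ¬p3), w0
5. ¬□□(p1 ∧ ¬p3), w0
6. p3, w0
7. ¬□¬p1, w0
8. ¬□(p1 ∧ ¬p3), w1
9. p1 ∧ ¬p3, w1
10. p1, w1
11. ¬p3, w1
12. p1, w2
13. p1 ∧ ¬p3, w2
14. ¬p3, w2
15. ¬(p1 ∧ ¬p3), w3
16. p3, w3
Accessibility: w0Rw1, w0Rw2, w1Rw3
Complete open branch: countermodel on a K-frame, so not valid in K.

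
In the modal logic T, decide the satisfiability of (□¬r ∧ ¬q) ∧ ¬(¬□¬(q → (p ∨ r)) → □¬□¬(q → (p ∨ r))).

1. (□¬r ∧ ¬q) ∧ ¬(¬□¬(q → (p ∨ r)) → □¬□¬(q → (p ∨ r))), w0
2. □¬r ∧ ¬q, w0
3. ¬(¬□¬(q → (p ∨ r)) → □¬□¬(q → (p ∨ r))), w0
4. □¬r, w0
5. ¬q, w0
6. ¬□¬(q → (p ∨ r)), w0
7. ¬□¬□¬(q → (p ∨ r)), w0
8. ¬r, w0
9. q → (p ∨ r), w1
10. ¬r, w1
11. p ∨ r, w1
12. p, w1
13. □¬(q → (p ∨ r)), w2
14. ¬r, w2
15. ¬(q → (p ∨ r)), w2
16. q, w2
17. ¬(p ∨ r), w2
18. ¬p, w2
Accessibility: w0Rw0, w0Rw1, w0Rw2, w1Rw1, w2Rw2

Yes, satisfiable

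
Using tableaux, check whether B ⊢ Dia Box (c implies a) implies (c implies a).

Yes, valid

Tableau for the negation not (Dia Box (c implies a) implies (c implies a)):
1. not (Dia Box (c implies a) implies (c implies a)), w0
2. Dia Box (c implies a), w0
3. not (c implies a), w0
4. c, w0
5. not a, w0
6. Box (c implies a), w1
7. c implies a, w0
8. c implies a, w1
9. a, w0
Accessibility: w0Rw0, w0Rw1, w1Rw0, w1Rw1
Branch closes: a and not a both at w0.
All branches of the negation close; one closing branch shown above.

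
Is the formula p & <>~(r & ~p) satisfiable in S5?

Satisfiable

1. p & <>~(r & ~p), 0
2. p, 0
3. <>~(r & ~p), 0
4. ~(r & ~p), 1
5. p, 1
Accessibility: 0R0, 0R1, 1R0, 1R1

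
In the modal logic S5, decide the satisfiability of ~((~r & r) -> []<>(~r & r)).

Unsatisfiable (every branch closes)

1. ~((~r & r) -> []<>(~r & r)), 0
2. ~r & r, 0   [~->-rule on 1]
3. ~[]<>(~r & r), 0   [~->-rule on 1]
4. ~r, 0   [&-rule on 2]
5. r, 0   [&-rule on 2]
Accessibility: 0R0
Branch closes: r and ~r both at 0.
Every branch closes; the branch above is one of them.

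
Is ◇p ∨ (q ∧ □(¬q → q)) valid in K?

Not valid

Tableau for the negation ¬(◇p ∨ (q ∧ □(¬q → q))):
1. ¬(◇p ∨ (q ∧ □(¬q → q))), 0
2. ¬◇p, 0   [¬∨-rule on 1]
3. ¬(q ∧ □(¬q → q)), 0   [¬∨-rule on 1]
4. ¬□(¬q → q), 0   [¬∧-rule on 3 (branches; this branch)]
5. ¬(¬q → q), 1   [¬□-rule on 4: fresh world 1, 0R1]
6. ¬q, 1   [¬→-rule on 5]
7. ¬p, 1   [¬◇-rule on 2 via 0R1]
Accessibility: 0R1
The negation has an open branch (countermodel exists).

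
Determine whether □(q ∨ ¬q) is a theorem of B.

Valid

Tableau for the negation ¬□(q ∨ ¬q):
1. ¬□(q ∨ ¬q), w0
2. ¬(q ∨ ¬q), w1
3. ¬q, w1
4. q, w1
Accessibility: w0Rw0, w0Rw1, w1Rw0, w1Rw1
Branch closes: q and ¬q both at w1.
All branches of the negation close; one closing branch shown above.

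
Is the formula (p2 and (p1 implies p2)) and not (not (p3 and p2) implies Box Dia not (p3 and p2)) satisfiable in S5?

Unsatisfiable

1. (p2 and (p1 implies p2)) and not (not (p3 and p2) implies Box Dia not (p3 and p2)), u
2. p2 and (p1 implies p2), u   [and-rule on 1]
3. not (not (p3 and p2) implies Box Dia not (p3 and p2)), u   [and-rule on 1]
4. p2, u   [and-rule on 2]
5. p1 implies p2, u   [and-rule on 2]
6. not (p3 and p2), u   [neg-implies-rule on 3]
7. not Box Dia not (p3 and p2), u   [neg-implies-rule on 3]
8. not p3, u   [neg-and-rule on 6 (branches; this branch)]
9. not Dia not (p3 and p2), v   [neg-Box-rule on 7: fresh world v, uRv]
10. p3 and p2, u   [neg-Dia-rule on 9 via vRu]
11. p3, u   [and-rule on 10]
Accessibility: uRu, uRv, vRu, vRv
Branch closes: p3 and not p3 both at u.
All branches of the tableau close; one closing branch shown above.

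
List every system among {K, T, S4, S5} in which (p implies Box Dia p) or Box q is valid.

S5-tableau for the negation not ((p implies Box Dia p) or Box q):
1. not ((p implies Box Dia p) or Box q), 0
2. not (p implies Box Dia p), 0
3. not Box q, 0
4. p, 0
5. not Box Dia p, 0
6. not q, 1
7. not Dia p, 2
8. not p, 0
Accessibility: 0R0, 0R1, 0R2, 1R0, 1R1, 1R2, 2R0, 2R1, 2R2
Branch closes: p and not p both at 0.
Every branch closes (one shown): valid in S5.
S4-tableau for the negation not ((p implies Box Dia p) or Box q):
1. not ((p implies Box Dia p) or Box q), 0
2. not (p implies Box Dia p), 0
3. not Box q, 0
4. p, 0
5. not Box Dia p, 0
6. not q, 1
7. not Dia p, 2
8. not p, 2
Accessibility: 0R0, 0R1, 0R2, 1R1, 2R2
Complete open branch: countermodel on an S4-frame, so not valid in S4, nor in K, T (the same frame is also a K-frame and a T-frame).

S5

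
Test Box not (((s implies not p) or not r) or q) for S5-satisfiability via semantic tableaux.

1. Box not (((s implies not p) or not r) or q), u
2. not (((s implies not p) or not r) or q), u   [Box-rule on 1 via uRu]
3. not ((s implies not p) or not r), u   [neg-or-rule on 2]
4. not q, u   [neg-or-rule on 2]
5. not (s implies not p), u   [neg-or-rule on 3]
6. r, u   [neg-or-rule on 3]
7. s, u   [neg-implies-rule on 5]
8. p, u   [neg-implies-rule on 5]
Accessibility: uRu

Satisfiable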